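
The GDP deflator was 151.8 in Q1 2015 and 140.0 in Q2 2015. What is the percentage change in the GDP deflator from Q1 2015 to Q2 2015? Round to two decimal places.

-7.77%

Change = (140.0 − 151.8) / 151.8 × 100
       = -11.8 / 151.8 × 100 = -7.7734%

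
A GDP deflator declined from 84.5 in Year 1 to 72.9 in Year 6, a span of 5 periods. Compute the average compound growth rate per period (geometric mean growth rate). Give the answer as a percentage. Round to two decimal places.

Growth factor = (72.9/84.5)^(1/5) = (0.862722)^(1/5) = 0.970899
Growth rate = 0.970899 − 1 = -0.029101 = -2.9101%

-2.91%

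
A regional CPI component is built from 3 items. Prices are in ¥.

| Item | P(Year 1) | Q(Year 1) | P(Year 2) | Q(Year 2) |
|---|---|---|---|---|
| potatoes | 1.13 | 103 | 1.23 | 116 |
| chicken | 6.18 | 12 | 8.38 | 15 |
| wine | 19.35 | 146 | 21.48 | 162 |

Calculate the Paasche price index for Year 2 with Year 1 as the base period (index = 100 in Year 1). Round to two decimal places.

111.60

Paasche price index uses current-period quantities as weights.
ΣP(Year 2)·Q(Year 2) = 1.23×116 + 8.38×15 + 21.48×162 = 142.68 + 125.7 + 3479.76 = 3748.14
ΣP(Year 1)·Q(Year 2) = 1.13×116 + 6.18×15 + 19.35×162 = 131.08 + 92.7 + 3134.7 = 3358.48
Index = 3748.14 / 3358.48 × 100 = 111.6023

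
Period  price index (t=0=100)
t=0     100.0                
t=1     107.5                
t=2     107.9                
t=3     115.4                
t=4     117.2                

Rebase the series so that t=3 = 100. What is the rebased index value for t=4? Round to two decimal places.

101.56

Rebased(t=4) = 117.2 / 115.4 × 100 = 101.5598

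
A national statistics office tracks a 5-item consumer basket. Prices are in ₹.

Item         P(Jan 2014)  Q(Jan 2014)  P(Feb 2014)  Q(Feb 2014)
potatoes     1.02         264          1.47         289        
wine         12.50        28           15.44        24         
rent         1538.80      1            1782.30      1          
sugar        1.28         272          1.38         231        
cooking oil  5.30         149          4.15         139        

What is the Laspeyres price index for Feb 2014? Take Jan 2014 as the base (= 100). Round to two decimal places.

109.12

Laspeyres price index uses base-period quantities as weights.
ΣP(Feb 2014)·Q(Jan 2014) = 1.47×264 + 15.44×28 + 1782.30×1 + 1.38×272 + 4.15×149 = 388.08 + 432.32 + 1782.3 + 375.36 + 618.35 = 3596.41
ΣP(Jan 2014)·Q(Jan 2014) = 1.02×264 + 12.50×28 + 1538.80×1 + 1.28×272 + 5.30×149 = 269.28 + 350 + 1538.8 + 348.16 + 789.7 = 3295.94
Index = 3596.41 / 3295.94 × 100 = 109.1164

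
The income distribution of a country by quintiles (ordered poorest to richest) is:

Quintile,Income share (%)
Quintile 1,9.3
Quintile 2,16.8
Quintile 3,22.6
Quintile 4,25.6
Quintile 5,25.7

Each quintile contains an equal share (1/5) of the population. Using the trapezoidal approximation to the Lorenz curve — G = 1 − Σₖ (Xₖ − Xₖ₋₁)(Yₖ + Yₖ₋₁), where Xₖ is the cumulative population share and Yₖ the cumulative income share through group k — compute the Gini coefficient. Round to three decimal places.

0.166

Cumulative income shares Yₖ: 0.0930, 0.2610, 0.4870, 0.7430, 1.0000
Σ (Xₖ−Xₖ₋₁)(Yₖ+Yₖ₋₁) = (1/5)(0.0930+0.0000) + (1/5)(0.2610+0.0930) + (1/5)(0.4870+0.2610) + (1/5)(0.7430+0.4870) + (1/5)(1.0000+0.7430)
  = 0.0186 + 0.0708 + 0.1496 + 0.2460 + 0.3486 = 0.8336
G = 1 − 0.8336 = 0.1664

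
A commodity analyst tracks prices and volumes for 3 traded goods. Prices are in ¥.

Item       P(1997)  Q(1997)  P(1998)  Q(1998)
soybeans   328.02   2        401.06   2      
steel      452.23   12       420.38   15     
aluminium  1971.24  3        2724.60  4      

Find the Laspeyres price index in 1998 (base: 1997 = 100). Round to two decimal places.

Laspeyres price index uses base-period quantities as weights.
ΣP(1998)·Q(1997) = 401.06×2 + 420.38×12 + 2724.60×3 = 802.12 + 5044.56 + 8173.8 = 14020.48
ΣP(1997)·Q(1997) = 328.02×2 + 452.23×12 + 1971.24×3 = 656.04 + 5426.76 + 5913.72 = 11996.52
Index = 14020.48 / 11996.52 × 100 = 116.8712

116.87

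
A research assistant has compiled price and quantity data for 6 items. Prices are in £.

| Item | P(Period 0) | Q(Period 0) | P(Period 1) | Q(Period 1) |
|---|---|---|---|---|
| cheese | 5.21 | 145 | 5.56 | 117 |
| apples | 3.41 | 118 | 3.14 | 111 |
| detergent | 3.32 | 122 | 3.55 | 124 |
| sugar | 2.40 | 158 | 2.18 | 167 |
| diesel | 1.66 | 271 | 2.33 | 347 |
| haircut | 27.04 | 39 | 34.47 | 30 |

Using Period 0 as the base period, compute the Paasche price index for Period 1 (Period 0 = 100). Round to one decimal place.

Paasche price index uses current-period quantities as weights.
ΣP(Period 1)·Q(Period 1) = 5.56×117 + 3.14×111 + 3.55×124 + 2.18×167 + 2.33×347 + 34.47×30 = 650.52 + 348.54 + 440.2 + 364.06 + 808.51 + 1034.1 = 3645.93
ΣP(Period 0)·Q(Period 1) = 5.21×117 + 3.41×111 + 3.32×124 + 2.40×167 + 1.66×347 + 27.04×30 = 609.57 + 378.51 + 411.68 + 400.8 + 576.02 + 811.2 = 3187.78
Index = 3645.93 / 3187.78 × 100 = 114.3721

114.4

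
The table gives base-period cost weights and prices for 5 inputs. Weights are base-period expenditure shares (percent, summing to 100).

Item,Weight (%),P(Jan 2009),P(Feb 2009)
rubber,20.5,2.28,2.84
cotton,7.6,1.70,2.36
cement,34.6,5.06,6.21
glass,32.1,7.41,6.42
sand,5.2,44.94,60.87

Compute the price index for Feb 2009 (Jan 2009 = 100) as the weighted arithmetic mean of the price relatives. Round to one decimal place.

rubber: 20.5 × (2.84/2.28) = 20.5 × 1.245614 = 25.5351
cotton: 7.6 × (2.36/1.70) = 7.6 × 1.388235 = 10.5506
cement: 34.6 × (6.21/5.06) = 34.6 × 1.227273 = 42.4636
glass: 32.1 × (6.42/7.41) = 32.1 × 0.866397 = 27.8113
sand: 5.2 × (60.87/44.94) = 5.2 × 1.354473 = 7.0433
Index = Σ wᵢ·(p₁ᵢ/p₀ᵢ) = 25.5351 + 10.5506 + 42.4636 + 27.8113 + 7.0433 = 113.4039

113.4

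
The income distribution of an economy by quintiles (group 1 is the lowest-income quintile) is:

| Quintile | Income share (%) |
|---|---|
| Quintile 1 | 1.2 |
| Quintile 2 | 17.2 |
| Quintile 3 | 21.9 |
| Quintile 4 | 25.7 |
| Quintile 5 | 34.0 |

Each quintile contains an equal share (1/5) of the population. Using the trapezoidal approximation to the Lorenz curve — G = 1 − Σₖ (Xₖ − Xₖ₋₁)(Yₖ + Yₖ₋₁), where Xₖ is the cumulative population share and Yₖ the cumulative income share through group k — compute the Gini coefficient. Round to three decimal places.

0.296

Cumulative income shares Yₖ: 0.0120, 0.1840, 0.4030, 0.6600, 1.0000
Σ (Xₖ−Xₖ₋₁)(Yₖ+Yₖ₋₁) = (1/5)(0.0120+0.0000) + (1/5)(0.1840+0.0120) + (1/5)(0.4030+0.1840) + (1/5)(0.6600+0.4030) + (1/5)(1.0000+0.6600)
  = 0.0024 + 0.0392 + 0.1174 + 0.2126 + 0.3320 = 0.7036
G = 1 − 0.7036 = 0.2964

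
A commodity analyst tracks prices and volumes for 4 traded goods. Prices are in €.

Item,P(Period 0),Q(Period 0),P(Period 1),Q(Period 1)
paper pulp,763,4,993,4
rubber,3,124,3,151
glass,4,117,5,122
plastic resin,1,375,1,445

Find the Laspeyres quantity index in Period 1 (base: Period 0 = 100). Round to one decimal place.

104.0

Laspeyres quantity index uses base-period prices as weights.
ΣP(Period 0)·Q(Period 1) = 763×4 + 3×151 + 4×122 + 1×445 = 3052 + 453 + 488 + 445 = 4438
ΣP(Period 0)·Q(Period 0) = 763×4 + 3×124 + 4×117 + 1×375 = 3052 + 372 + 468 + 375 = 4267
Index = 4438 / 4267 × 100 = 104.0075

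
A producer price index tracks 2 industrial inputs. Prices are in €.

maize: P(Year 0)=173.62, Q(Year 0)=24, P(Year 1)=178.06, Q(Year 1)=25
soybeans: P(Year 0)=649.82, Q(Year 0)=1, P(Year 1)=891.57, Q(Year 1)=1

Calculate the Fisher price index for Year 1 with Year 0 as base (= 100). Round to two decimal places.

Laspeyres component (base-period weights):
ΣP(Year 1)Q(Year 0) = 178.06×24 + 891.57×1 = 4273.44 + 891.57 = 5165.01
ΣP(Year 0)Q(Year 0) = 173.62×24 + 649.82×1 = 4166.88 + 649.82 = 4816.7
L = 5165.01 / 4816.7 × 100 = 107.2313
Paasche component (current-period weights):
ΣP(Year 1)Q(Year 1) = 178.06×25 + 891.57×1 = 4451.5 + 891.57 = 5343.07
ΣP(Year 0)Q(Year 1) = 173.62×25 + 649.82×1 = 4340.5 + 649.82 = 4990.32
P = 5343.07 / 4990.32 × 100 = 107.0687
Fisher = √(L × P) = √(107.2313 × 107.0687) = 107.1500

107.15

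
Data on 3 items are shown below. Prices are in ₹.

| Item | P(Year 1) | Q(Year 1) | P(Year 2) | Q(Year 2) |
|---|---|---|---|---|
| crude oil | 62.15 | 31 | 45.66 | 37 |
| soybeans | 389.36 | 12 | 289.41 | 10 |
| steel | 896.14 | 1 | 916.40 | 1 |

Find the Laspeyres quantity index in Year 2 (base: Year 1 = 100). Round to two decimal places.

94.59

Laspeyres quantity index uses base-period prices as weights.
ΣP(Year 1)·Q(Year 2) = 62.15×37 + 389.36×10 + 896.14×1 = 2299.55 + 3893.6 + 896.14 = 7089.29
ΣP(Year 1)·Q(Year 1) = 62.15×31 + 389.36×12 + 896.14×1 = 1926.65 + 4672.32 + 896.14 = 7495.11
Index = 7089.29 / 7495.11 × 100 = 94.5855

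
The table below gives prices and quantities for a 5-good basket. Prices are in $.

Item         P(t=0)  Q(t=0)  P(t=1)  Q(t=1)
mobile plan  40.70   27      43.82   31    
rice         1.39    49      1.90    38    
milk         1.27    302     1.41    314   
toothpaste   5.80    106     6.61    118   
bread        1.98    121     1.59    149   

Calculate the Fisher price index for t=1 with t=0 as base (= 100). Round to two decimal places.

107.62

Laspeyres component (base-period weights):
ΣP(t=1)Q(t=0) = 43.82×27 + 1.90×49 + 1.41×302 + 6.61×106 + 1.59×121 = 1183.14 + 93.1 + 425.82 + 700.66 + 192.39 = 2595.11
ΣP(t=0)Q(t=0) = 40.70×27 + 1.39×49 + 1.27×302 + 5.80×106 + 1.98×121 = 1098.9 + 68.11 + 383.54 + 614.8 + 239.58 = 2404.93
L = 2595.11 / 2404.93 × 100 = 107.9079
Paasche component (current-period weights):
ΣP(t=1)Q(t=1) = 43.82×31 + 1.90×38 + 1.41×314 + 6.61×118 + 1.59×149 = 1358.42 + 72.2 + 442.74 + 779.98 + 236.91 = 2890.25
ΣP(t=0)Q(t=1) = 40.70×31 + 1.39×38 + 1.27×314 + 5.80×118 + 1.98×149 = 1261.7 + 52.82 + 398.78 + 684.4 + 295.02 = 2692.72
P = 2890.25 / 2692.72 × 100 = 107.3357
Fisher = √(L × P) = √(107.9079 × 107.3357) = 107.6214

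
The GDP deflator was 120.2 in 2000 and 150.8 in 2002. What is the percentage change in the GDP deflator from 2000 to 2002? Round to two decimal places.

25.46%

Change = (150.8 − 120.2) / 120.2 × 100
       = 30.6 / 120.2 × 100 = 25.4576%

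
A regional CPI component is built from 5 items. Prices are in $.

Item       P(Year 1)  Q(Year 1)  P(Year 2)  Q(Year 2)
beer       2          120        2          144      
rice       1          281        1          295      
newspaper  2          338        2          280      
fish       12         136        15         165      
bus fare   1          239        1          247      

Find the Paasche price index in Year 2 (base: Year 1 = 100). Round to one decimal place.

114.7

Paasche price index uses current-period quantities as weights.
ΣP(Year 2)·Q(Year 2) = 2×144 + 1×295 + 2×280 + 15×165 + 1×247 = 288 + 295 + 560 + 2475 + 247 = 3865
ΣP(Year 1)·Q(Year 2) = 2×144 + 1×295 + 2×280 + 12×165 + 1×247 = 288 + 295 + 560 + 1980 + 247 = 3370
Index = 3865 / 3370 × 100 = 114.6884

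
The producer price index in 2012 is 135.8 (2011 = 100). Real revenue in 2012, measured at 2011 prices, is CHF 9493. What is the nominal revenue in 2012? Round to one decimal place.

Nominal = Real × (Index/100) = 9493 × (135.8/100)
        = 9493 × 1.358 = 12891.4940

12891.5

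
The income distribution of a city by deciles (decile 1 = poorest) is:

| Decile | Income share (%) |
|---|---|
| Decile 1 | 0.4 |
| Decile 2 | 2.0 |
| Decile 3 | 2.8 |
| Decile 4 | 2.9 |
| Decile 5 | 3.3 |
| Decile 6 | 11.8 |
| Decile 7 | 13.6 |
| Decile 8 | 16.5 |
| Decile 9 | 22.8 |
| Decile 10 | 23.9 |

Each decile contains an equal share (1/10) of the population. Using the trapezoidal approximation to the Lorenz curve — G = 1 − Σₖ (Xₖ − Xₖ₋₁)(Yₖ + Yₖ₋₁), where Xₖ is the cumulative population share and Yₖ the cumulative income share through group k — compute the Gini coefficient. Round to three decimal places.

0.466

Cumulative income shares Yₖ: 0.0040, 0.0240, 0.0520, 0.0810, 0.1140, 0.2320, 0.3680, 0.5330, 0.7610, 1.0000
Σ (Xₖ−Xₖ₋₁)(Yₖ+Yₖ₋₁) = (1/10)(0.0040+0.0000) + (1/10)(0.0240+0.0040) + (1/10)(0.0520+0.0240) + (1/10)(0.0810+0.0520) + (1/10)(0.1140+0.0810) + (1/10)(0.2320+0.1140) + (1/10)(0.3680+0.2320) + (1/10)(0.5330+0.3680) + (1/10)(0.7610+0.5330) + (1/10)(1.0000+0.7610)
  = 0.0004 + 0.0028 + 0.0076 + 0.0133 + 0.0195 + 0.0346 + 0.0600 + 0.0901 + 0.1294 + 0.1761 = 0.5338
G = 1 − 0.5338 = 0.4662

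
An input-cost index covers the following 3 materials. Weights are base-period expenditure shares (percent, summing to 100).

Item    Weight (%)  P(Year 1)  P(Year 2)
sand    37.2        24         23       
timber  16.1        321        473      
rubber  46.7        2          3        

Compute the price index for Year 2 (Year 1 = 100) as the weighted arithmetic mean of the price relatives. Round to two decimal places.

129.42

sand: 37.2 × (23/24) = 37.2 × 0.958333 = 35.6500
timber: 16.1 × (473/321) = 16.1 × 1.473520 = 23.7237
rubber: 46.7 × (3/2) = 46.7 × 1.500000 = 70.0500
Index = Σ wᵢ·(p₁ᵢ/p₀ᵢ) = 35.6500 + 23.7237 + 70.0500 = 129.4237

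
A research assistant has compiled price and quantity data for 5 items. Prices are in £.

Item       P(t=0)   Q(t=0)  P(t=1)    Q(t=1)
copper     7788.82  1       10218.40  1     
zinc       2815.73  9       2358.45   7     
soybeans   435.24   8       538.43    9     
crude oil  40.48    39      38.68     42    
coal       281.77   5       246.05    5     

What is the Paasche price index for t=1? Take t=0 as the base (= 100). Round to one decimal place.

99.7

Paasche price index uses current-period quantities as weights.
ΣP(t=1)·Q(t=1) = 10218.40×1 + 2358.45×7 + 538.43×9 + 38.68×42 + 246.05×5 = 10218.4 + 16509.15 + 4845.87 + 1624.56 + 1230.25 = 34428.23
ΣP(t=0)·Q(t=1) = 7788.82×1 + 2815.73×7 + 435.24×9 + 40.48×42 + 281.77×5 = 7788.82 + 19710.11 + 3917.16 + 1700.16 + 1408.85 = 34525.1
Index = 34428.23 / 34525.1 × 100 = 99.7194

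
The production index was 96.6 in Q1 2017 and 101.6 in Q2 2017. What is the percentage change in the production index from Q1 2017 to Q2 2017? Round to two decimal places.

5.18%

Change = (101.6 − 96.6) / 96.6 × 100
       = 5.0 / 96.6 × 100 = 5.1760%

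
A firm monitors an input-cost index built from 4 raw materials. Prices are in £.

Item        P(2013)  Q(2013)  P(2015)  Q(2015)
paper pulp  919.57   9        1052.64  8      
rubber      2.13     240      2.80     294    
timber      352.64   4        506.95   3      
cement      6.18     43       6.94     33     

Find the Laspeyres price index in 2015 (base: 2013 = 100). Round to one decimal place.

119.2

Laspeyres price index uses base-period quantities as weights.
ΣP(2015)·Q(2013) = 1052.64×9 + 2.80×240 + 506.95×4 + 6.94×43 = 9473.76 + 672 + 2027.8 + 298.42 = 12471.98
ΣP(2013)·Q(2013) = 919.57×9 + 2.13×240 + 352.64×4 + 6.18×43 = 8276.13 + 511.2 + 1410.56 + 265.74 = 10463.63
Index = 12471.98 / 10463.63 × 100 = 119.1936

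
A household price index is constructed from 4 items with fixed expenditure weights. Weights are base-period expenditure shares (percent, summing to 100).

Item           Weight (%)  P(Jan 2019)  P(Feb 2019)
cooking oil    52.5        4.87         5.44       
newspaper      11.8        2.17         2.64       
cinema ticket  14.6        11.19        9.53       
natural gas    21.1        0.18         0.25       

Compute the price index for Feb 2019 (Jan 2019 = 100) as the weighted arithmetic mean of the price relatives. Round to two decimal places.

114.74

cooking oil: 52.5 × (5.44/4.87) = 52.5 × 1.117043 = 58.6448
newspaper: 11.8 × (2.64/2.17) = 11.8 × 1.216590 = 14.3558
cinema ticket: 14.6 × (9.53/11.19) = 14.6 × 0.851653 = 12.4341
natural gas: 21.1 × (0.25/0.18) = 21.1 × 1.388889 = 29.3056
Index = Σ wᵢ·(p₁ᵢ/p₀ᵢ) = 58.6448 + 14.3558 + 12.4341 + 29.3056 = 114.7402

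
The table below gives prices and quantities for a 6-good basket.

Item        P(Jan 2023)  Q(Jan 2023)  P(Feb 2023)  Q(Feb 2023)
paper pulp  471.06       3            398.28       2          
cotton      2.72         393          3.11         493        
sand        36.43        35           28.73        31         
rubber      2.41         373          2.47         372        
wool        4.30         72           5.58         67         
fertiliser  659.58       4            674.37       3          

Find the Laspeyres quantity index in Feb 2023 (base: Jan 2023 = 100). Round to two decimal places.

Laspeyres quantity index uses base-period prices as weights.
ΣP(Jan 2023)·Q(Feb 2023) = 471.06×2 + 2.72×493 + 36.43×31 + 2.41×372 + 4.30×67 + 659.58×3 = 942.12 + 1340.96 + 1129.33 + 896.52 + 288.1 + 1978.74 = 6575.77
ΣP(Jan 2023)·Q(Jan 2023) = 471.06×3 + 2.72×393 + 36.43×35 + 2.41×373 + 4.30×72 + 659.58×4 = 1413.18 + 1068.96 + 1275.05 + 898.93 + 309.6 + 2638.32 = 7604.04
Index = 6575.77 / 7604.04 × 100 = 86.4773

86.48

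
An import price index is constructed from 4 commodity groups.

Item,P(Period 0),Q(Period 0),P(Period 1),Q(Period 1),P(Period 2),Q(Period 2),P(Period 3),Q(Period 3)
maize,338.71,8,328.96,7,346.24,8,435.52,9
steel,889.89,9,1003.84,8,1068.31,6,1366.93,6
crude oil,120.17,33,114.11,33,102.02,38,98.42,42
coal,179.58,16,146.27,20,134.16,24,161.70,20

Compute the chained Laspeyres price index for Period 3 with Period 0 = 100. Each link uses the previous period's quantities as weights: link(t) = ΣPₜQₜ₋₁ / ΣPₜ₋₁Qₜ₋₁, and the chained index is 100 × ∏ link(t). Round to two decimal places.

120.04

Link Period 0→Period 1:
ΣP(Period 1)Q(Period 0) = 328.96×8 + 1003.84×9 + 114.11×33 + 146.27×16 = 2631.68 + 9034.56 + 3765.63 + 2340.32 = 17772.19
ΣP(Period 0)Q(Period 0) = 338.71×8 + 889.89×9 + 120.17×33 + 179.58×16 = 2709.68 + 8009.01 + 3965.61 + 2873.28 = 17557.58
link = 17772.19/17557.58 = 1.012223
Link Period 1→Period 2:
ΣP(Period 2)Q(Period 1) = 346.24×7 + 1068.31×8 + 102.02×33 + 134.16×20 = 2423.68 + 8546.48 + 3366.66 + 2683.2 = 17020.02
ΣP(Period 1)Q(Period 1) = 328.96×7 + 1003.84×8 + 114.11×33 + 146.27×20 = 2302.72 + 8030.72 + 3765.63 + 2925.4 = 17024.47
link = 17020.02/17024.47 = 0.999739
Link Period 2→Period 3:
ΣP(Period 3)Q(Period 2) = 435.52×8 + 1366.93×6 + 98.42×38 + 161.70×24 = 3484.16 + 8201.58 + 3739.96 + 3880.8 = 19306.5
ΣP(Period 2)Q(Period 2) = 346.24×8 + 1068.31×6 + 102.02×38 + 134.16×24 = 2769.92 + 6409.86 + 3876.76 + 3219.84 = 16276.38
link = 19306.5/16276.38 = 1.186167
Chained index = 100 × 1.012223 × 0.999739 × 1.186167 = 120.0352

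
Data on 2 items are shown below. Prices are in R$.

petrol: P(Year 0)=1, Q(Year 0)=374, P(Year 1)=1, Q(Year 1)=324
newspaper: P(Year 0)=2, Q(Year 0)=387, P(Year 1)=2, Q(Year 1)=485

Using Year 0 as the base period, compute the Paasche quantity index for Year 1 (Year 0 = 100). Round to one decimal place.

Paasche quantity index uses current-period prices as weights.
ΣP(Year 1)·Q(Year 1) = 1×324 + 2×485 = 324 + 970 = 1294
ΣP(Year 1)·Q(Year 0) = 1×374 + 2×387 = 374 + 774 = 1148
Index = 1294 / 1148 × 100 = 112.7178

112.7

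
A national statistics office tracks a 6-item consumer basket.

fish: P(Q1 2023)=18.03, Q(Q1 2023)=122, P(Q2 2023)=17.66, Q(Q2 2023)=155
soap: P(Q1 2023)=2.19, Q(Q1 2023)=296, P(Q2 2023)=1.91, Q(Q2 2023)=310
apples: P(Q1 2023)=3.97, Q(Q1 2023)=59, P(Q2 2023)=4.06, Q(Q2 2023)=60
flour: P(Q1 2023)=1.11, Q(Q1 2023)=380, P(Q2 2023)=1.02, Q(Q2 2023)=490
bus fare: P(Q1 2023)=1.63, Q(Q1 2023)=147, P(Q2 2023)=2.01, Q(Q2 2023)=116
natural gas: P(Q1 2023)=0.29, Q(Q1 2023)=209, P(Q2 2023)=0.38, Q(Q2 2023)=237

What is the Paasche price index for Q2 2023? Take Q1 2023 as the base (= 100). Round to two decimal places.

Paasche price index uses current-period quantities as weights.
ΣP(Q2 2023)·Q(Q2 2023) = 17.66×155 + 1.91×310 + 4.06×60 + 1.02×490 + 2.01×116 + 0.38×237 = 2737.3 + 592.1 + 243.6 + 499.8 + 233.16 + 90.06 = 4396.02
ΣP(Q1 2023)·Q(Q2 2023) = 18.03×155 + 2.19×310 + 3.97×60 + 1.11×490 + 1.63×116 + 0.29×237 = 2794.65 + 678.9 + 238.2 + 543.9 + 189.08 + 68.73 = 4513.46
Index = 4396.02 / 4513.46 × 100 = 97.3980

97.40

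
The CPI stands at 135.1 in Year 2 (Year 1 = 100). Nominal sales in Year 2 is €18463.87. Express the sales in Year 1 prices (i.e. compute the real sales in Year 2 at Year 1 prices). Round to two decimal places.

13666.82

Real = Nominal ÷ (Index/100) = 18463.87 ÷ (135.1/100)
     = 18463.87 ÷ 1.351 = 13666.8172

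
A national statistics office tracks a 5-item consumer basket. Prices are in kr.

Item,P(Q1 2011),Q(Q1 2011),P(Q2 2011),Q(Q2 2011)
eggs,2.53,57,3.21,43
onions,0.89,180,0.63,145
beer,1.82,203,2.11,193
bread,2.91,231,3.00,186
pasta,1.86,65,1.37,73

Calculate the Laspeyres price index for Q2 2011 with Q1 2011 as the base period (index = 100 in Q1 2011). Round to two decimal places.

Laspeyres price index uses base-period quantities as weights.
ΣP(Q2 2011)·Q(Q1 2011) = 3.21×57 + 0.63×180 + 2.11×203 + 3.00×231 + 1.37×65 = 182.97 + 113.4 + 428.33 + 693 + 89.05 = 1506.75
ΣP(Q1 2011)·Q(Q1 2011) = 2.53×57 + 0.89×180 + 1.82×203 + 2.91×231 + 1.86×65 = 144.21 + 160.2 + 369.46 + 672.21 + 120.9 = 1466.98
Index = 1506.75 / 1466.98 × 100 = 102.7110

102.71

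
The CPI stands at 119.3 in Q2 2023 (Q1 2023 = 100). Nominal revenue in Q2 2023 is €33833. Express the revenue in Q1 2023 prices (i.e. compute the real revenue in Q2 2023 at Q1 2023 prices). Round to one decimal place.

Real = Nominal ÷ (Index/100) = 33833 ÷ (119.3/100)
     = 33833 ÷ 1.193 = 28359.5977

28359.6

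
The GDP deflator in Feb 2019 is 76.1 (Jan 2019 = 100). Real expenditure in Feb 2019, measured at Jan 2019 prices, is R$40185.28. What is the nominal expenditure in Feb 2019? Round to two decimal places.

Nominal = Real × (Index/100) = 40185.28 × (76.1/100)
        = 40185.28 × 0.761 = 30580.9981

30581.00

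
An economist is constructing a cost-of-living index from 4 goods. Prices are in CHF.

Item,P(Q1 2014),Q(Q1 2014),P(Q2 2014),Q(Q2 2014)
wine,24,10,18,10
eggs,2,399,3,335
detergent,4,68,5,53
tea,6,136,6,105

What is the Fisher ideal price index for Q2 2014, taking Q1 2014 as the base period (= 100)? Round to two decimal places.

118.93

Laspeyres component (base-period weights):
ΣP(Q2 2014)Q(Q1 2014) = 18×10 + 3×399 + 5×68 + 6×136 = 180 + 1197 + 340 + 816 = 2533
ΣP(Q1 2014)Q(Q1 2014) = 24×10 + 2×399 + 4×68 + 6×136 = 240 + 798 + 272 + 816 = 2126
L = 2533 / 2126 × 100 = 119.1439
Paasche component (current-period weights):
ΣP(Q2 2014)Q(Q2 2014) = 18×10 + 3×335 + 5×53 + 6×105 = 180 + 1005 + 265 + 630 = 2080
ΣP(Q1 2014)Q(Q2 2014) = 24×10 + 2×335 + 4×53 + 6×105 = 240 + 670 + 212 + 630 = 1752
P = 2080 / 1752 × 100 = 118.7215
Fisher = √(L × P) = √(119.1439 × 118.7215) = 118.9325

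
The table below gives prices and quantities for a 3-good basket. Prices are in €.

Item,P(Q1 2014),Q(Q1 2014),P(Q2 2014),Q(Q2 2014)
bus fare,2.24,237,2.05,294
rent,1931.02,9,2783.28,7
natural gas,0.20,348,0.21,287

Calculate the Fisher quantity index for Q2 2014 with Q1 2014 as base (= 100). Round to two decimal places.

78.92

Laspeyres component (base-period weights):
ΣP(Q1 2014)Q(Q2 2014) = 2.24×294 + 1931.02×7 + 0.20×287 = 658.56 + 13517.14 + 57.4 = 14233.1
ΣP(Q1 2014)Q(Q1 2014) = 2.24×237 + 1931.02×9 + 0.20×348 = 530.88 + 17379.18 + 69.6 = 17979.66
L = 14233.1 / 17979.66 × 100 = 79.1622
Paasche component (current-period weights):
ΣP(Q2 2014)Q(Q2 2014) = 2.05×294 + 2783.28×7 + 0.21×287 = 602.7 + 19482.96 + 60.27 = 20145.93
ΣP(Q2 2014)Q(Q1 2014) = 2.05×237 + 2783.28×9 + 0.21×348 = 485.85 + 25049.52 + 73.08 = 25608.45
P = 20145.93 / 25608.45 × 100 = 78.6691
Fisher = √(L × P) = √(79.1622 × 78.6691) = 78.9153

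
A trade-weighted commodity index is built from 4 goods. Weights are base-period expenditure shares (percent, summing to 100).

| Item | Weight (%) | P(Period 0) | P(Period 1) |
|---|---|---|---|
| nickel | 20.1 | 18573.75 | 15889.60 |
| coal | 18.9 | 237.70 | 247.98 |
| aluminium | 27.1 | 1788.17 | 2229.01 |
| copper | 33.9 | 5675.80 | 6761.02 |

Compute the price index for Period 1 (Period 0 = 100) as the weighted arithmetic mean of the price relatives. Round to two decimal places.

111.08

nickel: 20.1 × (15889.60/18573.75) = 20.1 × 0.855487 = 17.1953
coal: 18.9 × (247.98/237.70) = 18.9 × 1.043248 = 19.7174
aluminium: 27.1 × (2229.01/1788.17) = 27.1 × 1.246531 = 33.7810
copper: 33.9 × (6761.02/5675.80) = 33.9 × 1.191201 = 40.3817
Index = Σ wᵢ·(p₁ᵢ/p₀ᵢ) = 17.1953 + 19.7174 + 33.7810 + 40.3817 = 111.0754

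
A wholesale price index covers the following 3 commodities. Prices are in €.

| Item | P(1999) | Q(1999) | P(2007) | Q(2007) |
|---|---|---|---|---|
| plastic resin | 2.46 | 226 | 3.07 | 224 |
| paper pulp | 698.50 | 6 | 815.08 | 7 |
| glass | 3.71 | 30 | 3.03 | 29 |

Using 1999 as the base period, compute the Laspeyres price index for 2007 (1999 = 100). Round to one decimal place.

Laspeyres price index uses base-period quantities as weights.
ΣP(2007)·Q(1999) = 3.07×226 + 815.08×6 + 3.03×30 = 693.82 + 4890.48 + 90.9 = 5675.2
ΣP(1999)·Q(1999) = 2.46×226 + 698.50×6 + 3.71×30 = 555.96 + 4191 + 111.3 = 4858.26
Index = 5675.2 / 4858.26 × 100 = 116.8155

116.8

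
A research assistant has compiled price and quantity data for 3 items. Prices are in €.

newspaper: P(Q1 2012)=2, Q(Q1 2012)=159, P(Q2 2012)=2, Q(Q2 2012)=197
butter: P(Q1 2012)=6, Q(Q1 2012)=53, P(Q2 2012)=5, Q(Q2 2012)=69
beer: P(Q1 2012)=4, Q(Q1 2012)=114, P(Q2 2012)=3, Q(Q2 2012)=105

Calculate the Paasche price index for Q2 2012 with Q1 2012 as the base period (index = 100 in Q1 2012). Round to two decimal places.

Paasche price index uses current-period quantities as weights.
ΣP(Q2 2012)·Q(Q2 2012) = 2×197 + 5×69 + 3×105 = 394 + 345 + 315 = 1054
ΣP(Q1 2012)·Q(Q2 2012) = 2×197 + 6×69 + 4×105 = 394 + 414 + 420 = 1228
Index = 1054 / 1228 × 100 = 85.8306

85.83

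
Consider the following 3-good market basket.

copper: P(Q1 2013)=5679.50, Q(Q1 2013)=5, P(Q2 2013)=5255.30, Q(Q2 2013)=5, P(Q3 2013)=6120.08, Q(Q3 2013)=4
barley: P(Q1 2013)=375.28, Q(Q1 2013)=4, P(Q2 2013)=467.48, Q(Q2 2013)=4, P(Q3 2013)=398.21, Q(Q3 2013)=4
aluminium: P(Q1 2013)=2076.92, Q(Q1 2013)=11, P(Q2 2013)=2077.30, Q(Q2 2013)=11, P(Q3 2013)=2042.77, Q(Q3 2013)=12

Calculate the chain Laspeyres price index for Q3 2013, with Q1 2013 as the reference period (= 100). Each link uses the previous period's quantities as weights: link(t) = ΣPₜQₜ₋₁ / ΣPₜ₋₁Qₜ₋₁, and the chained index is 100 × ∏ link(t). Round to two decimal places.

Link Q1 2013→Q2 2013:
ΣP(Q2 2013)Q(Q1 2013) = 5255.30×5 + 467.48×4 + 2077.30×11 = 26276.5 + 1869.92 + 22850.3 = 50996.72
ΣP(Q1 2013)Q(Q1 2013) = 5679.50×5 + 375.28×4 + 2076.92×11 = 28397.5 + 1501.12 + 22846.12 = 52744.74
link = 50996.72/52744.74 = 0.966859
Link Q2 2013→Q3 2013:
ΣP(Q3 2013)Q(Q2 2013) = 6120.08×5 + 398.21×4 + 2042.77×11 = 30600.4 + 1592.84 + 22470.47 = 54663.71
ΣP(Q2 2013)Q(Q2 2013) = 5255.30×5 + 467.48×4 + 2077.30×11 = 26276.5 + 1869.92 + 22850.3 = 50996.72
link = 54663.71/50996.72 = 1.071906
Chained index = 100 × 0.966859 × 1.071906 = 103.6382

103.64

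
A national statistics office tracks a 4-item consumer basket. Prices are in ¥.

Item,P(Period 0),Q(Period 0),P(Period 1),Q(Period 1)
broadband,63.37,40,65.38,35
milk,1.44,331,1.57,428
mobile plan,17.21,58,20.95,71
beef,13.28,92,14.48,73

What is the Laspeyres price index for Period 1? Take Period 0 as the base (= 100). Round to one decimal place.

Laspeyres price index uses base-period quantities as weights.
ΣP(Period 1)·Q(Period 0) = 65.38×40 + 1.57×331 + 20.95×58 + 14.48×92 = 2615.2 + 519.67 + 1215.1 + 1332.16 = 5682.13
ΣP(Period 0)·Q(Period 0) = 63.37×40 + 1.44×331 + 17.21×58 + 13.28×92 = 2534.8 + 476.64 + 998.18 + 1221.76 = 5231.38
Index = 5682.13 / 5231.38 × 100 = 108.6163

108.6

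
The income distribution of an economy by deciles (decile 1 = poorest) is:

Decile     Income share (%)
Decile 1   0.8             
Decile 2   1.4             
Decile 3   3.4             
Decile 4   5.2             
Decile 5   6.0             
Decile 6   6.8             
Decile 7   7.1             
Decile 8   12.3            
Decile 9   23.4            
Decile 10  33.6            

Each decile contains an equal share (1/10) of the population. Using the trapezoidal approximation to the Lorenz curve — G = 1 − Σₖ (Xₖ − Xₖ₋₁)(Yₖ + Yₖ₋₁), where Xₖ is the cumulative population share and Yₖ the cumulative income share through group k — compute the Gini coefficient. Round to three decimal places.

Cumulative income shares Yₖ: 0.0080, 0.0220, 0.0560, 0.1080, 0.1680, 0.2360, 0.3070, 0.4300, 0.6640, 1.0000
Σ (Xₖ−Xₖ₋₁)(Yₖ+Yₖ₋₁) = (1/10)(0.0080+0.0000) + (1/10)(0.0220+0.0080) + (1/10)(0.0560+0.0220) + (1/10)(0.1080+0.0560) + (1/10)(0.1680+0.1080) + (1/10)(0.2360+0.1680) + (1/10)(0.3070+0.2360) + (1/10)(0.4300+0.3070) + (1/10)(0.6640+0.4300) + (1/10)(1.0000+0.6640)
  = 0.0008 + 0.0030 + 0.0078 + 0.0164 + 0.0276 + 0.0404 + 0.0543 + 0.0737 + 0.1094 + 0.1664 = 0.4998
G = 1 − 0.4998 = 0.5002

0.500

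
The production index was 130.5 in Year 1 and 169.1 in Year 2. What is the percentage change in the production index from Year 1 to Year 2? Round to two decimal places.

29.58%

Change = (169.1 − 130.5) / 130.5 × 100
       = 38.6 / 130.5 × 100 = 29.5785%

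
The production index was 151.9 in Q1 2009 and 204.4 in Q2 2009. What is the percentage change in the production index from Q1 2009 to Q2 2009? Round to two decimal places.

Change = (204.4 − 151.9) / 151.9 × 100
       = 52.5 / 151.9 × 100 = 34.5622%

34.56%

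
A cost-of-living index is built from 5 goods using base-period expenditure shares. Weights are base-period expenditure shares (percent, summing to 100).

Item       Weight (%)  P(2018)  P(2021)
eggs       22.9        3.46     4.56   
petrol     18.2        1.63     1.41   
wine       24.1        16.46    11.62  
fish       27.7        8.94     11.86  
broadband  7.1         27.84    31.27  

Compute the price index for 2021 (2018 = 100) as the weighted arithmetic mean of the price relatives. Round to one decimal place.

eggs: 22.9 × (4.56/3.46) = 22.9 × 1.317919 = 30.1803
petrol: 18.2 × (1.41/1.63) = 18.2 × 0.865031 = 15.7436
wine: 24.1 × (11.62/16.46) = 24.1 × 0.705954 = 17.0135
fish: 27.7 × (11.86/8.94) = 27.7 × 1.326622 = 36.7474
broadband: 7.1 × (31.27/27.84) = 7.1 × 1.123204 = 7.9747
Index = Σ wᵢ·(p₁ᵢ/p₀ᵢ) = 30.1803 + 15.7436 + 17.0135 + 36.7474 + 7.9747 = 107.6596

107.7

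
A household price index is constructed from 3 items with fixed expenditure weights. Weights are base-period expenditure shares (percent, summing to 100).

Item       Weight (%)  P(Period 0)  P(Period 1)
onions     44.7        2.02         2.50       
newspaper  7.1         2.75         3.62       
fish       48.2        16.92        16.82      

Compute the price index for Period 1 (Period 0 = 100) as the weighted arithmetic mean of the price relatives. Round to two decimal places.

onions: 44.7 × (2.50/2.02) = 44.7 × 1.237624 = 55.3218
newspaper: 7.1 × (3.62/2.75) = 7.1 × 1.316364 = 9.3462
fish: 48.2 × (16.82/16.92) = 48.2 × 0.994090 = 47.9151
Index = Σ wᵢ·(p₁ᵢ/p₀ᵢ) = 55.3218 + 9.3462 + 47.9151 = 112.5831

112.58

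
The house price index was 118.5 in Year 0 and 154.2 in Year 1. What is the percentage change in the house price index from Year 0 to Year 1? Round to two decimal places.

30.13%

Change = (154.2 − 118.5) / 118.5 × 100
       = 35.7 / 118.5 × 100 = 30.1266%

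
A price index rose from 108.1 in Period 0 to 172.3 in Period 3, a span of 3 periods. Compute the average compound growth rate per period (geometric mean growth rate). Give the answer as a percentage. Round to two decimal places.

Growth factor = (172.3/108.1)^(1/3) = (1.593895)^(1/3) = 1.168117
Growth rate = 1.168117 − 1 = 0.168117 = 16.8117%

16.81%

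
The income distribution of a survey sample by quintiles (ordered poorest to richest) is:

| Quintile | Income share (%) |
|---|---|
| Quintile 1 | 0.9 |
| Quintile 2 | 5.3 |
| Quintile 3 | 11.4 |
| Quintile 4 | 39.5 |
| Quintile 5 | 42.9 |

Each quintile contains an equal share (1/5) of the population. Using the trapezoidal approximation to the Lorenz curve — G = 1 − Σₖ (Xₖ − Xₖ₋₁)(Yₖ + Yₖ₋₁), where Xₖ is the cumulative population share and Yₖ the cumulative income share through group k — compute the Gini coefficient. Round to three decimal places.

Cumulative income shares Yₖ: 0.0090, 0.0620, 0.1760, 0.5710, 1.0000
Σ (Xₖ−Xₖ₋₁)(Yₖ+Yₖ₋₁) = (1/5)(0.0090+0.0000) + (1/5)(0.0620+0.0090) + (1/5)(0.1760+0.0620) + (1/5)(0.5710+0.1760) + (1/5)(1.0000+0.5710)
  = 0.0018 + 0.0142 + 0.0476 + 0.1494 + 0.3142 = 0.5272
G = 1 − 0.5272 = 0.4728

0.473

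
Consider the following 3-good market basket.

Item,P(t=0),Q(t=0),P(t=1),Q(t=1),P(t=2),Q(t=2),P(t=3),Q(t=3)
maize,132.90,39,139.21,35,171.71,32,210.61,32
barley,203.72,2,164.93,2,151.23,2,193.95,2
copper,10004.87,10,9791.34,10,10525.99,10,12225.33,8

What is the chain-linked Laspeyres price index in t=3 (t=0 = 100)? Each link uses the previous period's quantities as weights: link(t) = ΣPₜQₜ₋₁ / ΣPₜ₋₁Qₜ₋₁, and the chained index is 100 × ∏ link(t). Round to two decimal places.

123.71

Link t=0→t=1:
ΣP(t=1)Q(t=0) = 139.21×39 + 164.93×2 + 9791.34×10 = 5429.19 + 329.86 + 97913.4 = 103672.45
ΣP(t=0)Q(t=0) = 132.90×39 + 203.72×2 + 10004.87×10 = 5183.1 + 407.44 + 100048.7 = 105639.24
link = 103672.45/105639.24 = 0.981382
Link t=1→t=2:
ΣP(t=2)Q(t=1) = 171.71×35 + 151.23×2 + 10525.99×10 = 6009.85 + 302.46 + 105259.9 = 111572.21
ΣP(t=1)Q(t=1) = 139.21×35 + 164.93×2 + 9791.34×10 = 4872.35 + 329.86 + 97913.4 = 103115.61
link = 111572.21/103115.61 = 1.082011
Link t=2→t=3:
ΣP(t=3)Q(t=2) = 210.61×32 + 193.95×2 + 12225.33×10 = 6739.52 + 387.9 + 122253.3 = 129380.72
ΣP(t=2)Q(t=2) = 171.71×32 + 151.23×2 + 10525.99×10 = 5494.72 + 302.46 + 105259.9 = 111057.08
link = 129380.72/111057.08 = 1.164993
Chained index = 100 × 0.981382 × 1.082011 × 1.164993 = 123.7066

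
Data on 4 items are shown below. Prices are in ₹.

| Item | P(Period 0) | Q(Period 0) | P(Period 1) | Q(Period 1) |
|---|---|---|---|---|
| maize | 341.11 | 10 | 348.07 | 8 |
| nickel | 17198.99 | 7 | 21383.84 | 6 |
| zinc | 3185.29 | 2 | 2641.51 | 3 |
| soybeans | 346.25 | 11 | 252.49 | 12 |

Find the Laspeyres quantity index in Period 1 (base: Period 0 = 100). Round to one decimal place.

Laspeyres quantity index uses base-period prices as weights.
ΣP(Period 0)·Q(Period 1) = 341.11×8 + 17198.99×6 + 3185.29×3 + 346.25×12 = 2728.88 + 103193.94 + 9555.87 + 4155 = 119633.69
ΣP(Period 0)·Q(Period 0) = 341.11×10 + 17198.99×7 + 3185.29×2 + 346.25×11 = 3411.1 + 120392.93 + 6370.58 + 3808.75 = 133983.36
Index = 119633.69 / 133983.36 × 100 = 89.2900

89.3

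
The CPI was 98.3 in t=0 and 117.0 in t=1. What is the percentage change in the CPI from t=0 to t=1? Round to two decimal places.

Change = (117.0 − 98.3) / 98.3 × 100
       = 18.7 / 98.3 × 100 = 19.0234%

19.02%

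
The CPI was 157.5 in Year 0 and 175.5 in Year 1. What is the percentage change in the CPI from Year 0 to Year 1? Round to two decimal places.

Change = (175.5 − 157.5) / 157.5 × 100
       = 18.0 / 157.5 × 100 = 11.4286%

11.43%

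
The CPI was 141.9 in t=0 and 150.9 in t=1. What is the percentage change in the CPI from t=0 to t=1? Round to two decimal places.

Change = (150.9 − 141.9) / 141.9 × 100
       = 9.0 / 141.9 × 100 = 6.3425%

6.34%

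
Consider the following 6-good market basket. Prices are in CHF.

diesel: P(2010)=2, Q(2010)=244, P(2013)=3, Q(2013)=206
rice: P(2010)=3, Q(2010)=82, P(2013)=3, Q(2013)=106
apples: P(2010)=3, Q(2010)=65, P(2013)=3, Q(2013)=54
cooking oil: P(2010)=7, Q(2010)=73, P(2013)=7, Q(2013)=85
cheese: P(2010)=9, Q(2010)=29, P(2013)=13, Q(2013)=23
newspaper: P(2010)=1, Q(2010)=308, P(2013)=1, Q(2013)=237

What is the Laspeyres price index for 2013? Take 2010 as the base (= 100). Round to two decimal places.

Laspeyres price index uses base-period quantities as weights.
ΣP(2013)·Q(2010) = 3×244 + 3×82 + 3×65 + 7×73 + 13×29 + 1×308 = 732 + 246 + 195 + 511 + 377 + 308 = 2369
ΣP(2010)·Q(2010) = 2×244 + 3×82 + 3×65 + 7×73 + 9×29 + 1×308 = 488 + 246 + 195 + 511 + 261 + 308 = 2009
Index = 2369 / 2009 × 100 = 117.9194

117.92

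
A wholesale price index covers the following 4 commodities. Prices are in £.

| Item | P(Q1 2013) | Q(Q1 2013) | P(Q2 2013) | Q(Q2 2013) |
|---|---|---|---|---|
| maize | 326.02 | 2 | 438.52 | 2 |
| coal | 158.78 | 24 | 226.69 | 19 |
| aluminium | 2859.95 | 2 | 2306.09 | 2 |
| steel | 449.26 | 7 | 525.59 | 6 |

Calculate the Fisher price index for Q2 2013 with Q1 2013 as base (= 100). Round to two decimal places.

Laspeyres component (base-period weights):
ΣP(Q2 2013)Q(Q1 2013) = 438.52×2 + 226.69×24 + 2306.09×2 + 525.59×7 = 877.04 + 5440.56 + 4612.18 + 3679.13 = 14608.91
ΣP(Q1 2013)Q(Q1 2013) = 326.02×2 + 158.78×24 + 2859.95×2 + 449.26×7 = 652.04 + 3810.72 + 5719.9 + 3144.82 = 13327.48
L = 14608.91 / 13327.48 × 100 = 109.6149
Paasche component (current-period weights):
ΣP(Q2 2013)Q(Q2 2013) = 438.52×2 + 226.69×19 + 2306.09×2 + 525.59×6 = 877.04 + 4307.11 + 4612.18 + 3153.54 = 12949.87
ΣP(Q1 2013)Q(Q2 2013) = 326.02×2 + 158.78×19 + 2859.95×2 + 449.26×6 = 652.04 + 3016.82 + 5719.9 + 2695.56 = 12084.32
P = 12949.87 / 12084.32 × 100 = 107.1626
Fisher = √(L × P) = √(109.6149 × 107.1626) = 108.3818

108.38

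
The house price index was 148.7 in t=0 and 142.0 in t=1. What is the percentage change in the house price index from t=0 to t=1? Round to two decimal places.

Change = (142.0 − 148.7) / 148.7 × 100
       = -6.7 / 148.7 × 100 = -4.5057%

-4.51%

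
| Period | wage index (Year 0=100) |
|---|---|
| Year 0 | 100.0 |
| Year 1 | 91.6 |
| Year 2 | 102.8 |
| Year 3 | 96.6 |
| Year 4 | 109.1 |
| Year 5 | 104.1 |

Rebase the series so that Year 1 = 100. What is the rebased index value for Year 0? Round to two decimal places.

109.17

Rebased(Year 0) = 100.0 / 91.6 × 100 = 109.1703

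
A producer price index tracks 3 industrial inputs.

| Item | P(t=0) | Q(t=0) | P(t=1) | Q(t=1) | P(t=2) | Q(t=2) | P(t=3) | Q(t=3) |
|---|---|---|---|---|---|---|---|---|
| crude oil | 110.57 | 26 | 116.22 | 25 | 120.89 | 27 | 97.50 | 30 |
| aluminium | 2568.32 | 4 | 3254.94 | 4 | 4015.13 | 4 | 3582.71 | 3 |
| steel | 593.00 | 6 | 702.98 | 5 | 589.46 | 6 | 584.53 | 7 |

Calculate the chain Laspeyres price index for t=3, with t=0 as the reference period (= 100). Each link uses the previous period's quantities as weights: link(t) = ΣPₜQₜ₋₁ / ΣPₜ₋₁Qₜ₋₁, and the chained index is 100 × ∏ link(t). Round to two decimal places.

123.05

Link t=0→t=1:
ΣP(t=1)Q(t=0) = 116.22×26 + 3254.94×4 + 702.98×6 = 3021.72 + 13019.76 + 4217.88 = 20259.36
ΣP(t=0)Q(t=0) = 110.57×26 + 2568.32×4 + 593.00×6 = 2874.82 + 10273.28 + 3558 = 16706.1
link = 20259.36/16706.1 = 1.212692
Link t=1→t=2:
ΣP(t=2)Q(t=1) = 120.89×25 + 4015.13×4 + 589.46×5 = 3022.25 + 16060.52 + 2947.3 = 22030.07
ΣP(t=1)Q(t=1) = 116.22×25 + 3254.94×4 + 702.98×5 = 2905.5 + 13019.76 + 3514.9 = 19440.16
link = 22030.07/19440.16 = 1.133225
Link t=2→t=3:
ΣP(t=3)Q(t=2) = 97.50×27 + 3582.71×4 + 584.53×6 = 2632.5 + 14330.84 + 3507.18 = 20470.52
ΣP(t=2)Q(t=2) = 120.89×27 + 4015.13×4 + 589.46×6 = 3264.03 + 16060.52 + 3536.76 = 22861.31
link = 20470.52/22861.31 = 0.895422
Chained index = 100 × 1.212692 × 1.133225 × 0.895422 = 123.0536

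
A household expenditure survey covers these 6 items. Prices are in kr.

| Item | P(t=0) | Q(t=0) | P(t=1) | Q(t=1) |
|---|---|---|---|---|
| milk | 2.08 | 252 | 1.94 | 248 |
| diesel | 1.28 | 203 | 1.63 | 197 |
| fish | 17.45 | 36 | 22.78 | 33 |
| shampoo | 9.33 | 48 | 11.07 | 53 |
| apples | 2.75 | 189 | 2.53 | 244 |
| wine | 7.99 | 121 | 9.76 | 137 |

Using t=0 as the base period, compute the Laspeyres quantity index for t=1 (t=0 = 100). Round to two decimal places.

Laspeyres quantity index uses base-period prices as weights.
ΣP(t=0)·Q(t=1) = 2.08×248 + 1.28×197 + 17.45×33 + 9.33×53 + 2.75×244 + 7.99×137 = 515.84 + 252.16 + 575.85 + 494.49 + 671 + 1094.63 = 3603.97
ΣP(t=0)·Q(t=0) = 2.08×252 + 1.28×203 + 17.45×36 + 9.33×48 + 2.75×189 + 7.99×121 = 524.16 + 259.84 + 628.2 + 447.84 + 519.75 + 966.79 = 3346.58
Index = 3603.97 / 3346.58 × 100 = 107.6911

107.69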